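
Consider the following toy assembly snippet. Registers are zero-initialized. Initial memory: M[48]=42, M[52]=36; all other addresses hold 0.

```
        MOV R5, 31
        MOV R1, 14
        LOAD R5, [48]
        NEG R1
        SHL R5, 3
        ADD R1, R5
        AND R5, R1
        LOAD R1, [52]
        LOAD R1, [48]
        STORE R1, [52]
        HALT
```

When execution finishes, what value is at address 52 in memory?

R5=31
R1=14
R5=M[48]=42
R1=-(14)=-14
R5=42<<3=336
R1=(-14)+336=322
R5=336&322=320
R1=M[52]=36
R1=M[48]=42
STORE R1, [52] → M[52]=42
halt.

42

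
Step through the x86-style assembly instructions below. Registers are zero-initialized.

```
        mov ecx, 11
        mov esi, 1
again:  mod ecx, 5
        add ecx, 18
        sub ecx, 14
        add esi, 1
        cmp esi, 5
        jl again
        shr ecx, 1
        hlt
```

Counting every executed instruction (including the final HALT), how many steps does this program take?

28

after mov ecx, 11: ecx=11
after mov esi, 1: esi=1
after mod ecx, 5: ecx=11%5=1
after add ecx, 18: ecx=1+18=19
after sub ecx, 14: ecx=19-14=5
after add esi, 1: esi=1+1=2
cmp esi, 5  (cmp 2,5)
jl again: taken
after mod ecx, 5: ecx=5%5=0
after add ecx, 18: ecx=0+18=18
after sub ecx, 14: ecx=18-14=4
after add esi, 1: esi=2+1=3
cmp esi, 5  (cmp 3,5)
jl again: taken
after mod ecx, 5: ecx=4%5=4
after add ecx, 18: ecx=4+18=22
after sub ecx, 14: ecx=22-14=8
after add esi, 1: esi=3+1=4
cmp esi, 5  (cmp 4,5)
jl again: taken
after mod ecx, 5: ecx=8%5=3
after add ecx, 18: ecx=3+18=21
after sub ecx, 14: ecx=21-14=7
after add esi, 1: esi=4+1=5
cmp esi, 5  (cmp 5,5)
jl again: not taken
after shr ecx, 1: ecx=7>>1=3
halt.
Total executed instructions: 28.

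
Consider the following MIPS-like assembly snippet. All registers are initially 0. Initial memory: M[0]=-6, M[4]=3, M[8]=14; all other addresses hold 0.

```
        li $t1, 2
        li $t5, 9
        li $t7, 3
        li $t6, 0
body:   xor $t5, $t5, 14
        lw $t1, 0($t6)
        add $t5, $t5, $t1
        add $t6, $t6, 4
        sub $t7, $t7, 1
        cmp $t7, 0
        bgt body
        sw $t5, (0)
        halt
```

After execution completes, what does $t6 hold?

$t1=2
$t5=9
$t7=3
$t6=0
$t5=9^14=7
$t1=M[0]=-6
$t5=7+(-6)=1
$t6=0+4=4
$t7=3-1=2
cmp $t7, 0  (cmp 2,0)
bgt body: taken
$t5=1^14=15
$t1=M[4]=3
$t5=15+3=18
$t6=4+4=8
$t7=2-1=1
cmp $t7, 0  (cmp 1,0)
bgt body: taken
$t5=18^14=28
$t1=M[8]=14
$t5=28+14=42
$t6=8+4=12
$t7=1-1=0
cmp $t7, 0  (cmp 0,0)
bgt body: not taken
sw $t5, (0) → M[0]=42
halt.

12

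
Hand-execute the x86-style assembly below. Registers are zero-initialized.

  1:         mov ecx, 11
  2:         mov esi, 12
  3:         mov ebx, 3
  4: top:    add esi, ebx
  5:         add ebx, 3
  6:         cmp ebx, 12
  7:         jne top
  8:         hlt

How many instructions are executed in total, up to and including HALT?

16

after mov ecx, 11: ecx=11
after mov esi, 12: esi=12
after mov ebx, 3: ebx=3
after add esi, ebx: esi=12+3=15
after add ebx, 3: ebx=3+3=6
cmp ebx, 12  (cmp 6,12)
jne top: taken
after add esi, ebx: esi=15+6=21
after add ebx, 3: ebx=6+3=9
cmp ebx, 12  (cmp 9,12)
jne top: taken
after add esi, ebx: esi=21+9=30
after add ebx, 3: ebx=9+3=12
cmp ebx, 12  (cmp 12,12)
jne top: not taken
halt.
Total executed instructions: 16.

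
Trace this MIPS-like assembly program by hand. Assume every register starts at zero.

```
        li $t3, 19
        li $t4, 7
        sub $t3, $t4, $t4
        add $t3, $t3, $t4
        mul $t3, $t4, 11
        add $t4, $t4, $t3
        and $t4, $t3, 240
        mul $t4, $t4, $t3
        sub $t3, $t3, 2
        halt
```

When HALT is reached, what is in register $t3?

li $t3, 19 → $t3=19
li $t4, 7 → $t4=7
sub $t3, $t4, $t4 → $t3=7-7=0
add $t3, $t3, $t4 → $t3=0+7=7
mul $t3, $t4, 11 → $t3=7*11=77
add $t4, $t4, $t3 → $t4=7+77=84
and $t4, $t3, 240 → $t4=77&240=64
mul $t4, $t4, $t3 → $t4=64*77=4928
sub $t3, $t3, 2 → $t3=77-2=75
halt.

75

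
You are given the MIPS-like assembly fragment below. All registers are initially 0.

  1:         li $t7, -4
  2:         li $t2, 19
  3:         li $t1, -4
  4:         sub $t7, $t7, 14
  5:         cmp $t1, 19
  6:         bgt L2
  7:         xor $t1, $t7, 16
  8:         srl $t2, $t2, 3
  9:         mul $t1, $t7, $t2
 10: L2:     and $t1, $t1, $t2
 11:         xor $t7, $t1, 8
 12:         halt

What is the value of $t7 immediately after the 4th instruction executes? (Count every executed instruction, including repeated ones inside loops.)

-18

li $t7, -4 → $t7=-4
li $t2, 19 → $t2=19
li $t1, -4 → $t1=-4
sub $t7, $t7, 14 → $t7=(-4)-14=-18
After step 4: $t7 = -18.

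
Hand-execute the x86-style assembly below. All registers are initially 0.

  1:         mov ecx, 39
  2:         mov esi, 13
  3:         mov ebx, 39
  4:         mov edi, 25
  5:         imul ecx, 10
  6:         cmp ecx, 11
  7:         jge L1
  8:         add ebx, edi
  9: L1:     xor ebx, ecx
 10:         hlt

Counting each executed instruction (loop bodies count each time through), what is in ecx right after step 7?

mov ecx, 39 → ecx=39
mov esi, 13 → esi=13
mov ebx, 39 → ebx=39
mov edi, 25 → edi=25
imul ecx, 10 → ecx=39*10=390
cmp ecx, 11  (cmp 390,11)
jge L1: taken
After step 7: ecx = 390.

390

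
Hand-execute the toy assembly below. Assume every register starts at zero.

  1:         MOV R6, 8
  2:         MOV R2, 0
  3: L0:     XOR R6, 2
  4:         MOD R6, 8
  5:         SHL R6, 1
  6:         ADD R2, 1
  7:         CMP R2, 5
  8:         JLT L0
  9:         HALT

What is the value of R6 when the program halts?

12

R6=8
R2=0
R6=8^2=10
R6=10%8=2
R6=2<<1=4
R2=0+1=1
CMP R2, 5  (cmp 1,5)
JLT L0: taken
R6=4^2=6
R6=6%8=6
R6=6<<1=12
R2=1+1=2
CMP R2, 5  (cmp 2,5)
JLT L0: taken
R6=12^2=14
R6=14%8=6
R6=6<<1=12
R2=2+1=3
CMP R2, 5  (cmp 3,5)
JLT L0: taken
R6=12^2=14
R6=14%8=6
R6=6<<1=12
R2=3+1=4
CMP R2, 5  (cmp 4,5)
JLT L0: taken
R6=12^2=14
R6=14%8=6
R6=6<<1=12
R2=4+1=5
CMP R2, 5  (cmp 5,5)
JLT L0: not taken
halt.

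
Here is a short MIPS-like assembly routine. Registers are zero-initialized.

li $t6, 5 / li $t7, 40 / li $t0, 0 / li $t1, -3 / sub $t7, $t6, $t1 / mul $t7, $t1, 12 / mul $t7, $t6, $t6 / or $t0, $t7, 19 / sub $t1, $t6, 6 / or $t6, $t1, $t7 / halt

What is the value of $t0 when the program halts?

27

$t6=5
$t7=40
$t0=0
$t1=-3
$t7=5-(-3)=8
$t7=(-3)*12=-36
$t7=5*5=25
$t0=25|19=27
$t1=5-6=-1
$t6=(-1)|25=-1
halt.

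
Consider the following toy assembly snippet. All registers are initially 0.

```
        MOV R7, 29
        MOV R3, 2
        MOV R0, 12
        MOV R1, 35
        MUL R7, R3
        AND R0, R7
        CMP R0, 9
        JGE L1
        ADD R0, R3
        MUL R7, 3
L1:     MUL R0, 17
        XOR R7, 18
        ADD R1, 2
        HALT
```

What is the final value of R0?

170

after MOV R7, 29: R7=29
after MOV R3, 2: R3=2
after MOV R0, 12: R0=12
after MOV R1, 35: R1=35
after MUL R7, R3: R7=29*2=58
after AND R0, R7: R0=12&58=8
CMP R0, 9  (cmp 8,9)
JGE L1: not taken
after ADD R0, R3: R0=8+2=10
after MUL R7, 3: R7=58*3=174
after MUL R0, 17: R0=10*17=170
after XOR R7, 18: R7=174^18=188
after ADD R1, 2: R1=35+2=37
halt.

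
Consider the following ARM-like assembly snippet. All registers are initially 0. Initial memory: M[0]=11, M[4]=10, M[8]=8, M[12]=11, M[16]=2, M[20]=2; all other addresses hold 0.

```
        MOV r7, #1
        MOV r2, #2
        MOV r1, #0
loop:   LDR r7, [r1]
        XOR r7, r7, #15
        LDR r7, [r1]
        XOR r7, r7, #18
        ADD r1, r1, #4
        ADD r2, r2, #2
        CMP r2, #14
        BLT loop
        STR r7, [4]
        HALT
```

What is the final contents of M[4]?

16

after MOV r7, #1: r7=1
after MOV r2, #2: r2=2
after MOV r1, #0: r1=0
after LDR r7, [r1]: r7=M[0]=11
after XOR r7, r7, #15: r7=11^15=4
after LDR r7, [r1]: r7=M[0]=11
after XOR r7, r7, #18: r7=11^18=25
after ADD r1, r1, #4: r1=0+4=4
after ADD r2, r2, #2: r2=2+2=4
CMP r2, #14  (cmp 4,14)
BLT loop: taken
after LDR r7, [r1]: r7=M[4]=10
after XOR r7, r7, #15: r7=10^15=5
after LDR r7, [r1]: r7=M[4]=10
after XOR r7, r7, #18: r7=10^18=24
after ADD r1, r1, #4: r1=4+4=8
after ADD r2, r2, #2: r2=4+2=6
CMP r2, #14  (cmp 6,14)
BLT loop: taken
after LDR r7, [r1]: r7=M[8]=8
after XOR r7, r7, #15: r7=8^15=7
after LDR r7, [r1]: r7=M[8]=8
after XOR r7, r7, #18: r7=8^18=26
after ADD r1, r1, #4: r1=8+4=12
after ADD r2, r2, #2: r2=6+2=8
CMP r2, #14  (cmp 8,14)
BLT loop: taken
after LDR r7, [r1]: r7=M[12]=11
after XOR r7, r7, #15: r7=11^15=4
after LDR r7, [r1]: r7=M[12]=11
after XOR r7, r7, #18: r7=11^18=25
after ADD r1, r1, #4: r1=12+4=16
after ADD r2, r2, #2: r2=8+2=10
CMP r2, #14  (cmp 10,14)
BLT loop: taken
after LDR r7, [r1]: r7=M[16]=2
after XOR r7, r7, #15: r7=2^15=13
after LDR r7, [r1]: r7=M[16]=2
after XOR r7, r7, #18: r7=2^18=16
after ADD r1, r1, #4: r1=16+4=20
after ADD r2, r2, #2: r2=10+2=12
CMP r2, #14  (cmp 12,14)
BLT loop: taken
after LDR r7, [r1]: r7=M[20]=2
after XOR r7, r7, #15: r7=2^15=13
after LDR r7, [r1]: r7=M[20]=2
after XOR r7, r7, #18: r7=2^18=16
after ADD r1, r1, #4: r1=20+4=24
after ADD r2, r2, #2: r2=12+2=14
CMP r2, #14  (cmp 14,14)
BLT loop: not taken
STR r7, [4] → M[4]=16
halt.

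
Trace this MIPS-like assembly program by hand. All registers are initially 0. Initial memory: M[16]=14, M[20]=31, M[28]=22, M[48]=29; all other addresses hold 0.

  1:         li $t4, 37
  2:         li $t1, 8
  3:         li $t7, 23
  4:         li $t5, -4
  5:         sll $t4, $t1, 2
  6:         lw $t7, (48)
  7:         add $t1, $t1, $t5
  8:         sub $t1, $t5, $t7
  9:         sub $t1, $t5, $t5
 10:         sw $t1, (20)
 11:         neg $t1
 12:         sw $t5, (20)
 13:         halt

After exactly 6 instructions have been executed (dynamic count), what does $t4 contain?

32

li $t4, 37 → $t4=37
li $t1, 8 → $t1=8
li $t7, 23 → $t7=23
li $t5, -4 → $t5=-4
sll $t4, $t1, 2 → $t4=8<<2=32
lw $t7, (48) → $t7=M[48]=29
After step 6: $t4 = 32.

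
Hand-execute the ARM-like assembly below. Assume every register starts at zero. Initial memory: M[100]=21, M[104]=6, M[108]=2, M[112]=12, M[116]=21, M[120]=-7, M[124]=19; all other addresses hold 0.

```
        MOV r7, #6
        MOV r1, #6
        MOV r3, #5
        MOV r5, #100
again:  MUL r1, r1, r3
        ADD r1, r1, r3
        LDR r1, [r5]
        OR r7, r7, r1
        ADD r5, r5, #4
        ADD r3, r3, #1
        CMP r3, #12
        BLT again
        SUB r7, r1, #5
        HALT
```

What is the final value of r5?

after MOV r7, #6: r7=6
after MOV r1, #6: r1=6
after MOV r3, #5: r3=5
after MOV r5, #100: r5=100
after MUL r1, r1, r3: r1=6*5=30
after ADD r1, r1, r3: r1=30+5=35
after LDR r1, [r5]: r1=M[100]=21
after OR r7, r7, r1: r7=6|21=23
after ADD r5, r5, #4: r5=100+4=104
after ADD r3, r3, #1: r3=5+1=6
CMP r3, #12  (cmp 6,12)
BLT again: taken
after MUL r1, r1, r3: r1=21*6=126
after ADD r1, r1, r3: r1=126+6=132
after LDR r1, [r5]: r1=M[104]=6
after OR r7, r7, r1: r7=23|6=23
after ADD r5, r5, #4: r5=104+4=108
after ADD r3, r3, #1: r3=6+1=7
CMP r3, #12  (cmp 7,12)
BLT again: taken
after MUL r1, r1, r3: r1=6*7=42
after ADD r1, r1, r3: r1=42+7=49
after LDR r1, [r5]: r1=M[108]=2
after OR r7, r7, r1: r7=23|2=23
after ADD r5, r5, #4: r5=108+4=112
after ADD r3, r3, #1: r3=7+1=8
CMP r3, #12  (cmp 8,12)
BLT again: taken
after MUL r1, r1, r3: r1=2*8=16
after ADD r1, r1, r3: r1=16+8=24
after LDR r1, [r5]: r1=M[112]=12
after OR r7, r7, r1: r7=23|12=31
after ADD r5, r5, #4: r5=112+4=116
after ADD r3, r3, #1: r3=8+1=9
CMP r3, #12  (cmp 9,12)
BLT again: taken
after MUL r1, r1, r3: r1=12*9=108
after ADD r1, r1, r3: r1=108+9=117
after LDR r1, [r5]: r1=M[116]=21
after OR r7, r7, r1: r7=31|21=31
after ADD r5, r5, #4: r5=116+4=120
after ADD r3, r3, #1: r3=9+1=10
CMP r3, #12  (cmp 10,12)
BLT again: taken
after MUL r1, r1, r3: r1=21*10=210
after ADD r1, r1, r3: r1=210+10=220
after LDR r1, [r5]: r1=M[120]=-7
after OR r7, r7, r1: r7=31|(-7)=-1
after ADD r5, r5, #4: r5=120+4=124
after ADD r3, r3, #1: r3=10+1=11
CMP r3, #12  (cmp 11,12)
BLT again: taken
after MUL r1, r1, r3: r1=(-7)*11=-77
after ADD r1, r1, r3: r1=(-77)+11=-66
after LDR r1, [r5]: r1=M[124]=19
after OR r7, r7, r1: r7=(-1)|19=-1
after ADD r5, r5, #4: r5=124+4=128
after ADD r3, r3, #1: r3=11+1=12
CMP r3, #12  (cmp 12,12)
BLT again: not taken
after SUB r7, r1, #5: r7=19-5=14
halt.

128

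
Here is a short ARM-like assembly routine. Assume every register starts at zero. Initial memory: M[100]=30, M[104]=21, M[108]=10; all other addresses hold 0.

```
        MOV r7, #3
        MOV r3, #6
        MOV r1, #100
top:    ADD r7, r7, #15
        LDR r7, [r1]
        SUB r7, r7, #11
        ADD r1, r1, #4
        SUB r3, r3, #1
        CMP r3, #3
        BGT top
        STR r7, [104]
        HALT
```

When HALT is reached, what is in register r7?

r7=3
r3=6
r1=100
r7=3+15=18
r7=M[100]=30
r7=30-11=19
r1=100+4=104
r3=6-1=5
CMP r3, #3  (cmp 5,3)
BGT top: taken
r7=19+15=34
r7=M[104]=21
r7=21-11=10
r1=104+4=108
r3=5-1=4
CMP r3, #3  (cmp 4,3)
BGT top: taken
r7=10+15=25
r7=M[108]=10
r7=10-11=-1
r1=108+4=112
r3=4-1=3
CMP r3, #3  (cmp 3,3)
BGT top: not taken
STR r7, [104] → M[104]=-1
halt.

-1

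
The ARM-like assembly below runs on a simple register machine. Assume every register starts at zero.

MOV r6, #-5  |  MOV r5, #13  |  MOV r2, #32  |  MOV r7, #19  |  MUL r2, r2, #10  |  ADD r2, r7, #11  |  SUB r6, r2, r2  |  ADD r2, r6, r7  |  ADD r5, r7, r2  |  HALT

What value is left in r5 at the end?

r6=-5
r5=13
r2=32
r7=19
r2=32*10=320
r2=19+11=30
r6=30-30=0
r2=0+19=19
r5=19+19=38
halt.

38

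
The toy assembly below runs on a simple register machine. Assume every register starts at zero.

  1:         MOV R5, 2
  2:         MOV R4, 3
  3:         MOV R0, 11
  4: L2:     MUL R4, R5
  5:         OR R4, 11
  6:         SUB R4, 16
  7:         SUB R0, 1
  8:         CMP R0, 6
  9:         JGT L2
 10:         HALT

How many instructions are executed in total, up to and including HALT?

MOV R5, 2 → R5=2
MOV R4, 3 → R4=3
MOV R0, 11 → R0=11
MUL R4, R5 → R4=3*2=6
OR R4, 11 → R4=6|11=15
SUB R4, 16 → R4=15-16=-1
SUB R0, 1 → R0=11-1=10
CMP R0, 6  (cmp 10,6)
JGT L2: taken
MUL R4, R5 → R4=(-1)*2=-2
OR R4, 11 → R4=(-2)|11=-1
SUB R4, 16 → R4=(-1)-16=-17
SUB R0, 1 → R0=10-1=9
CMP R0, 6  (cmp 9,6)
JGT L2: taken
MUL R4, R5 → R4=(-17)*2=-34
OR R4, 11 → R4=(-34)|11=-33
SUB R4, 16 → R4=(-33)-16=-49
SUB R0, 1 → R0=9-1=8
CMP R0, 6  (cmp 8,6)
JGT L2: taken
MUL R4, R5 → R4=(-49)*2=-98
OR R4, 11 → R4=(-98)|11=-97
SUB R4, 16 → R4=(-97)-16=-113
SUB R0, 1 → R0=8-1=7
CMP R0, 6  (cmp 7,6)
JGT L2: taken
MUL R4, R5 → R4=(-113)*2=-226
OR R4, 11 → R4=(-226)|11=-225
SUB R4, 16 → R4=(-225)-16=-241
SUB R0, 1 → R0=7-1=6
CMP R0, 6  (cmp 6,6)
JGT L2: not taken
halt.
Total executed instructions: 34.

34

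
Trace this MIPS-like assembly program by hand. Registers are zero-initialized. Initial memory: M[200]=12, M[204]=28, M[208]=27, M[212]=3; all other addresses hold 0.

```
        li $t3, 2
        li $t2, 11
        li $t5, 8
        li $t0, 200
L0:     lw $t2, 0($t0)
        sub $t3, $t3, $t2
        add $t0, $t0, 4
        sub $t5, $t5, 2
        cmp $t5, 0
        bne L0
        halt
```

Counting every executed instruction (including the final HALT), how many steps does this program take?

29

$t3=2
$t2=11
$t5=8
$t0=200
$t2=M[200]=12
$t3=2-12=-10
$t0=200+4=204
$t5=8-2=6
cmp $t5, 0  (cmp 6,0)
bne L0: taken
$t2=M[204]=28
$t3=(-10)-28=-38
$t0=204+4=208
$t5=6-2=4
cmp $t5, 0  (cmp 4,0)
bne L0: taken
$t2=M[208]=27
$t3=(-38)-27=-65
$t0=208+4=212
$t5=4-2=2
cmp $t5, 0  (cmp 2,0)
bne L0: taken
$t2=M[212]=3
$t3=(-65)-3=-68
$t0=212+4=216
$t5=2-2=0
cmp $t5, 0  (cmp 0,0)
bne L0: not taken
halt.
Total executed instructions: 29.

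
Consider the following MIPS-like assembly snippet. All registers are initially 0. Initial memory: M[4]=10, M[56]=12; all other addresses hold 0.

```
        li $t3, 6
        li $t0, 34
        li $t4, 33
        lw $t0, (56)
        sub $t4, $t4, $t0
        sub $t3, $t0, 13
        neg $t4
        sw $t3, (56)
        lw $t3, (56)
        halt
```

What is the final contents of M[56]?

$t3=6
$t0=34
$t4=33
$t0=M[56]=12
$t4=33-12=21
$t3=12-13=-1
$t4=-(21)=-21
sw $t3, (56) → M[56]=-1
$t3=M[56]=-1
halt.

-1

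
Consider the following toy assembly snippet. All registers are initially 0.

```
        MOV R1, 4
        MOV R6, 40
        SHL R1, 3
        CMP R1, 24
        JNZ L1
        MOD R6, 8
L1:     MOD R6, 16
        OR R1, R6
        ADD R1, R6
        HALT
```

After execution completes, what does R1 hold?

after MOV R1, 4: R1=4
after MOV R6, 40: R6=40
after SHL R1, 3: R1=4<<3=32
CMP R1, 24  (cmp 32,24)
JNZ L1: taken
after MOD R6, 16: R6=40%16=8
after OR R1, R6: R1=32|8=40
after ADD R1, R6: R1=40+8=48
halt.

48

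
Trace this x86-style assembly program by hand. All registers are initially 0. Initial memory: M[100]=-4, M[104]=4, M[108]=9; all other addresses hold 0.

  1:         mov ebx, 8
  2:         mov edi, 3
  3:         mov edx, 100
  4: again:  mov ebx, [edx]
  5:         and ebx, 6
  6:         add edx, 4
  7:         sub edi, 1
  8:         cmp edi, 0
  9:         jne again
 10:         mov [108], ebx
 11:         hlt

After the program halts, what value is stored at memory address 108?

mov ebx, 8 → ebx=8
mov edi, 3 → edi=3
mov edx, 100 → edx=100
mov ebx, [edx] → ebx=M[100]=-4
and ebx, 6 → ebx=(-4)&6=4
add edx, 4 → edx=100+4=104
sub edi, 1 → edi=3-1=2
cmp edi, 0  (cmp 2,0)
jne again: taken
mov ebx, [edx] → ebx=M[104]=4
and ebx, 6 → ebx=4&6=4
add edx, 4 → edx=104+4=108
sub edi, 1 → edi=2-1=1
cmp edi, 0  (cmp 1,0)
jne again: taken
mov ebx, [edx] → ebx=M[108]=9
and ebx, 6 → ebx=9&6=0
add edx, 4 → edx=108+4=112
sub edi, 1 → edi=1-1=0
cmp edi, 0  (cmp 0,0)
jne again: not taken
mov [108], ebx → M[108]=0
halt.

0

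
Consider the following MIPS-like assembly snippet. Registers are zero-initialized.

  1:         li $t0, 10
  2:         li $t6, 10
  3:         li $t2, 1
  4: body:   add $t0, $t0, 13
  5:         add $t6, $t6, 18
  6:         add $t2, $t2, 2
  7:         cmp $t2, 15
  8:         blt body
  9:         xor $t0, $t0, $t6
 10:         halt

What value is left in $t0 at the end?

237

li $t0, 10 → $t0=10
li $t6, 10 → $t6=10
li $t2, 1 → $t2=1
add $t0, $t0, 13 → $t0=10+13=23
add $t6, $t6, 18 → $t6=10+18=28
add $t2, $t2, 2 → $t2=1+2=3
cmp $t2, 15  (cmp 3,15)
blt body: taken
add $t0, $t0, 13 → $t0=23+13=36
add $t6, $t6, 18 → $t6=28+18=46
add $t2, $t2, 2 → $t2=3+2=5
cmp $t2, 15  (cmp 5,15)
blt body: taken
add $t0, $t0, 13 → $t0=36+13=49
add $t6, $t6, 18 → $t6=46+18=64
add $t2, $t2, 2 → $t2=5+2=7
cmp $t2, 15  (cmp 7,15)
blt body: taken
add $t0, $t0, 13 → $t0=49+13=62
add $t6, $t6, 18 → $t6=64+18=82
add $t2, $t2, 2 → $t2=7+2=9
cmp $t2, 15  (cmp 9,15)
blt body: taken
add $t0, $t0, 13 → $t0=62+13=75
add $t6, $t6, 18 → $t6=82+18=100
add $t2, $t2, 2 → $t2=9+2=11
cmp $t2, 15  (cmp 11,15)
blt body: taken
add $t0, $t0, 13 → $t0=75+13=88
add $t6, $t6, 18 → $t6=100+18=118
add $t2, $t2, 2 → $t2=11+2=13
cmp $t2, 15  (cmp 13,15)
blt body: taken
add $t0, $t0, 13 → $t0=88+13=101
add $t6, $t6, 18 → $t6=118+18=136
add $t2, $t2, 2 → $t2=13+2=15
cmp $t2, 15  (cmp 15,15)
blt body: not taken
xor $t0, $t0, $t6 → $t0=101^136=237
halt.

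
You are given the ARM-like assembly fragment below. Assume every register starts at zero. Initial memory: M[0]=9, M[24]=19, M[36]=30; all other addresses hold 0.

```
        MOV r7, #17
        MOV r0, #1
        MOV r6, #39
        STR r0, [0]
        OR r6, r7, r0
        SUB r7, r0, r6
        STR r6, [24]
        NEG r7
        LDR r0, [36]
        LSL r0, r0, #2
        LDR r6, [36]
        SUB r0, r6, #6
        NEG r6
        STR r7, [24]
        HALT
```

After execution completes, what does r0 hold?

24

MOV r7, #17 → r7=17
MOV r0, #1 → r0=1
MOV r6, #39 → r6=39
STR r0, [0] → M[0]=1
OR r6, r7, r0 → r6=17|1=17
SUB r7, r0, r6 → r7=1-17=-16
STR r6, [24] → M[24]=17
NEG r7 → r7=-(-16)=16
LDR r0, [36] → r0=M[36]=30
LSL r0, r0, #2 → r0=30<<2=120
LDR r6, [36] → r6=M[36]=30
SUB r0, r6, #6 → r0=30-6=24
NEG r6 → r6=-(30)=-30
STR r7, [24] → M[24]=16
halt.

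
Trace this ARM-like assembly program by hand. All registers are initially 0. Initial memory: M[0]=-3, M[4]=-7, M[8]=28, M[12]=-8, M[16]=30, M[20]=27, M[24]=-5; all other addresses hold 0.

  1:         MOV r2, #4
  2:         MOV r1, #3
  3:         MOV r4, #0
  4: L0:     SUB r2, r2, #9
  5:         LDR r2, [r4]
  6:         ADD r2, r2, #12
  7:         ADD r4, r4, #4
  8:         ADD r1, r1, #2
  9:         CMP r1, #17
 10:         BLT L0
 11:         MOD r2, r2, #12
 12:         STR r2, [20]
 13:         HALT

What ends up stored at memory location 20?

r2=4
r1=3
r4=0
r2=4-9=-5
r2=M[0]=-3
r2=(-3)+12=9
r4=0+4=4
r1=3+2=5
CMP r1, #17  (cmp 5,17)
BLT L0: taken
r2=9-9=0
r2=M[4]=-7
r2=(-7)+12=5
r4=4+4=8
r1=5+2=7
CMP r1, #17  (cmp 7,17)
BLT L0: taken
r2=5-9=-4
r2=M[8]=28
r2=28+12=40
r4=8+4=12
r1=7+2=9
CMP r1, #17  (cmp 9,17)
BLT L0: taken
r2=40-9=31
r2=M[12]=-8
r2=(-8)+12=4
r4=12+4=16
r1=9+2=11
CMP r1, #17  (cmp 11,17)
BLT L0: taken
r2=4-9=-5
r2=M[16]=30
r2=30+12=42
r4=16+4=20
r1=11+2=13
CMP r1, #17  (cmp 13,17)
BLT L0: taken
r2=42-9=33
r2=M[20]=27
r2=27+12=39
r4=20+4=24
r1=13+2=15
CMP r1, #17  (cmp 15,17)
BLT L0: taken
r2=39-9=30
r2=M[24]=-5
r2=(-5)+12=7
r4=24+4=28
r1=15+2=17
CMP r1, #17  (cmp 17,17)
BLT L0: not taken
r2=7%12=7
STR r2, [20] → M[20]=7
halt.

7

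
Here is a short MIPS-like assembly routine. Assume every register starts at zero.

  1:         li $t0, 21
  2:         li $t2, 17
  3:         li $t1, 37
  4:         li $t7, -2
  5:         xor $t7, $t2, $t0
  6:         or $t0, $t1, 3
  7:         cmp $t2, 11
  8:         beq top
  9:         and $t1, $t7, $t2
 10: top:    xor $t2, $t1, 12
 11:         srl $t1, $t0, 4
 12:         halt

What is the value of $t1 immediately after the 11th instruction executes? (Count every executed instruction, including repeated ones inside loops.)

$t0=21
$t2=17
$t1=37
$t7=-2
$t7=17^21=4
$t0=37|3=39
cmp $t2, 11  (cmp 17,11)
beq top: not taken
$t1=4&17=0
$t2=0^12=12
$t1=39>>4=2
After step 11: $t1 = 2.

2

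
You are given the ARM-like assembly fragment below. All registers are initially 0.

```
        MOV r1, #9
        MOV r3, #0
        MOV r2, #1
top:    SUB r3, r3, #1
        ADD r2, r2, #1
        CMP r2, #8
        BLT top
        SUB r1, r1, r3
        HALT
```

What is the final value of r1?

MOV r1, #9 → r1=9
MOV r3, #0 → r3=0
MOV r2, #1 → r2=1
SUB r3, r3, #1 → r3=0-1=-1
ADD r2, r2, #1 → r2=1+1=2
CMP r2, #8  (cmp 2,8)
BLT top: taken
SUB r3, r3, #1 → r3=(-1)-1=-2
ADD r2, r2, #1 → r2=2+1=3
CMP r2, #8  (cmp 3,8)
BLT top: taken
SUB r3, r3, #1 → r3=(-2)-1=-3
ADD r2, r2, #1 → r2=3+1=4
CMP r2, #8  (cmp 4,8)
BLT top: taken
SUB r3, r3, #1 → r3=(-3)-1=-4
ADD r2, r2, #1 → r2=4+1=5
CMP r2, #8  (cmp 5,8)
BLT top: taken
SUB r3, r3, #1 → r3=(-4)-1=-5
ADD r2, r2, #1 → r2=5+1=6
CMP r2, #8  (cmp 6,8)
BLT top: taken
SUB r3, r3, #1 → r3=(-5)-1=-6
ADD r2, r2, #1 → r2=6+1=7
CMP r2, #8  (cmp 7,8)
BLT top: taken
SUB r3, r3, #1 → r3=(-6)-1=-7
ADD r2, r2, #1 → r2=7+1=8
CMP r2, #8  (cmp 8,8)
BLT top: not taken
SUB r1, r1, r3 → r1=9-(-7)=16
halt.

16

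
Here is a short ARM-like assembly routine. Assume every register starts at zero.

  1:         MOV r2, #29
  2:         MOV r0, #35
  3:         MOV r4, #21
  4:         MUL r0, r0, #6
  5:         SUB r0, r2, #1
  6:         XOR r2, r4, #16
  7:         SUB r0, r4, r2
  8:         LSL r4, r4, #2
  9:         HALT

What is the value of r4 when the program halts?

MOV r2, #29 → r2=29
MOV r0, #35 → r0=35
MOV r4, #21 → r4=21
MUL r0, r0, #6 → r0=35*6=210
SUB r0, r2, #1 → r0=29-1=28
XOR r2, r4, #16 → r2=21^16=5
SUB r0, r4, r2 → r0=21-5=16
LSL r4, r4, #2 → r4=21<<2=84
halt.

84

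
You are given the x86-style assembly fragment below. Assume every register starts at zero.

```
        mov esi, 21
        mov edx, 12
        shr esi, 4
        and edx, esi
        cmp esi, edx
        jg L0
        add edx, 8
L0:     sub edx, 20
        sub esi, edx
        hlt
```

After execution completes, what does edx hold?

-20

after mov esi, 21: esi=21
after mov edx, 12: edx=12
after shr esi, 4: esi=21>>4=1
after and edx, esi: edx=12&1=0
cmp esi, edx  (cmp 1,0)
jg L0: taken
after sub edx, 20: edx=0-20=-20
after sub esi, edx: esi=1-(-20)=21
halt.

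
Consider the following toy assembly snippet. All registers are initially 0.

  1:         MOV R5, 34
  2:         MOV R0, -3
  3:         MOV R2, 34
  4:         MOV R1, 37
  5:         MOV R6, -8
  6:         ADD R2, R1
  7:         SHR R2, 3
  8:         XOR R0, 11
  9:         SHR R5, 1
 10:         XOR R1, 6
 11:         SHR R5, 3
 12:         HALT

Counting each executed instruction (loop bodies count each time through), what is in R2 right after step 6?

71

R5=34
R0=-3
R2=34
R1=37
R6=-8
R2=34+37=71
After step 6: R2 = 71.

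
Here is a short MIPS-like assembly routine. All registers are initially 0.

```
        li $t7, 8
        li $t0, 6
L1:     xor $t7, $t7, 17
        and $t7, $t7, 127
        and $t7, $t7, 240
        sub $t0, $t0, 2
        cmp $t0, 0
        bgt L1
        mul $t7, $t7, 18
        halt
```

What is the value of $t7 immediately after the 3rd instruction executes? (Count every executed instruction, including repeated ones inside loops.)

li $t7, 8 → $t7=8
li $t0, 6 → $t0=6
xor $t7, $t7, 17 → $t7=8^17=25
After step 3: $t7 = 25.

25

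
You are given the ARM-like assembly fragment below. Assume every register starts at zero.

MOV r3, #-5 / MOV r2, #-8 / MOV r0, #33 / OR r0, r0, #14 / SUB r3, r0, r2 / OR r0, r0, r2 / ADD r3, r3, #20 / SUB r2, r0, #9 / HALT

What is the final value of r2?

-10

after MOV r3, #-5: r3=-5
after MOV r2, #-8: r2=-8
after MOV r0, #33: r0=33
after OR r0, r0, #14: r0=33|14=47
after SUB r3, r0, r2: r3=47-(-8)=55
after OR r0, r0, r2: r0=47|(-8)=-1
after ADD r3, r3, #20: r3=55+20=75
after SUB r2, r0, #9: r2=(-1)-9=-10
halt.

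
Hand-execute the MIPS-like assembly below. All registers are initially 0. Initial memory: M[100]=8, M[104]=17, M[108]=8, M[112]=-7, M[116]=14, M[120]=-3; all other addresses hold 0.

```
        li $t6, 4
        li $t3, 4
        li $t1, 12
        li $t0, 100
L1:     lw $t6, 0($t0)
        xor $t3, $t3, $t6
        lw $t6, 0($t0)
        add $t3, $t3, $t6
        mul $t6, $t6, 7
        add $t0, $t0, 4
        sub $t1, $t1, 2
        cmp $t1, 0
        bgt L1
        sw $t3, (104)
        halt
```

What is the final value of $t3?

22

li $t6, 4 → $t6=4
li $t3, 4 → $t3=4
li $t1, 12 → $t1=12
li $t0, 100 → $t0=100
lw $t6, 0($t0) → $t6=M[100]=8
xor $t3, $t3, $t6 → $t3=4^8=12
lw $t6, 0($t0) → $t6=M[100]=8
add $t3, $t3, $t6 → $t3=12+8=20
mul $t6, $t6, 7 → $t6=8*7=56
add $t0, $t0, 4 → $t0=100+4=104
sub $t1, $t1, 2 → $t1=12-2=10
cmp $t1, 0  (cmp 10,0)
bgt L1: taken
lw $t6, 0($t0) → $t6=M[104]=17
xor $t3, $t3, $t6 → $t3=20^17=5
lw $t6, 0($t0) → $t6=M[104]=17
add $t3, $t3, $t6 → $t3=5+17=22
mul $t6, $t6, 7 → $t6=17*7=119
add $t0, $t0, 4 → $t0=104+4=108
sub $t1, $t1, 2 → $t1=10-2=8
cmp $t1, 0  (cmp 8,0)
bgt L1: taken
lw $t6, 0($t0) → $t6=M[108]=8
xor $t3, $t3, $t6 → $t3=22^8=30
lw $t6, 0($t0) → $t6=M[108]=8
add $t3, $t3, $t6 → $t3=30+8=38
mul $t6, $t6, 7 → $t6=8*7=56
add $t0, $t0, 4 → $t0=108+4=112
sub $t1, $t1, 2 → $t1=8-2=6
cmp $t1, 0  (cmp 6,0)
bgt L1: taken
lw $t6, 0($t0) → $t6=M[112]=-7
xor $t3, $t3, $t6 → $t3=38^(-7)=-33
lw $t6, 0($t0) → $t6=M[112]=-7
add $t3, $t3, $t6 → $t3=(-33)+(-7)=-40
mul $t6, $t6, 7 → $t6=(-7)*7=-49
add $t0, $t0, 4 → $t0=112+4=116
sub $t1, $t1, 2 → $t1=6-2=4
cmp $t1, 0  (cmp 4,0)
bgt L1: taken
lw $t6, 0($t0) → $t6=M[116]=14
xor $t3, $t3, $t6 → $t3=(-40)^14=-42
lw $t6, 0($t0) → $t6=M[116]=14
add $t3, $t3, $t6 → $t3=(-42)+14=-28
mul $t6, $t6, 7 → $t6=14*7=98
add $t0, $t0, 4 → $t0=116+4=120
sub $t1, $t1, 2 → $t1=4-2=2
cmp $t1, 0  (cmp 2,0)
bgt L1: taken
lw $t6, 0($t0) → $t6=M[120]=-3
xor $t3, $t3, $t6 → $t3=(-28)^(-3)=25
lw $t6, 0($t0) → $t6=M[120]=-3
add $t3, $t3, $t6 → $t3=25+(-3)=22
mul $t6, $t6, 7 → $t6=(-3)*7=-21
add $t0, $t0, 4 → $t0=120+4=124
sub $t1, $t1, 2 → $t1=2-2=0
cmp $t1, 0  (cmp 0,0)
bgt L1: not taken
sw $t3, (104) → M[104]=22
halt.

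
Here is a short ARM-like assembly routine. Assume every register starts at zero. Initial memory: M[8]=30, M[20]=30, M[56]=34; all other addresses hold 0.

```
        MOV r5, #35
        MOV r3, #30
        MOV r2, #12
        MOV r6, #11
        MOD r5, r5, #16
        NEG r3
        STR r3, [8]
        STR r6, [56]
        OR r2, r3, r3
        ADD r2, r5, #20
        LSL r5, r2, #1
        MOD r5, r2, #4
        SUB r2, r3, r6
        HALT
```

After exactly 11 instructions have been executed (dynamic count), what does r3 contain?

-30

after MOV r5, #35: r5=35
after MOV r3, #30: r3=30
after MOV r2, #12: r2=12
after MOV r6, #11: r6=11
after MOD r5, r5, #16: r5=35%16=3
after NEG r3: r3=-(30)=-30
STR r3, [8] → M[8]=-30
STR r6, [56] → M[56]=11
after OR r2, r3, r3: r2=(-30)|(-30)=-30
after ADD r2, r5, #20: r2=3+20=23
after LSL r5, r2, #1: r5=23<<1=46
After step 11: r3 = -30.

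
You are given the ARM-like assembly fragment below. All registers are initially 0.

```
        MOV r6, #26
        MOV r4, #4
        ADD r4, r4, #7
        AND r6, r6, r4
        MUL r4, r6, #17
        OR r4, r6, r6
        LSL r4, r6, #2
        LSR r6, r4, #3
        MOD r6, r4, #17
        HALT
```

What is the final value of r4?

40

MOV r6, #26 → r6=26
MOV r4, #4 → r4=4
ADD r4, r4, #7 → r4=4+7=11
AND r6, r6, r4 → r6=26&11=10
MUL r4, r6, #17 → r4=10*17=170
OR r4, r6, r6 → r4=10|10=10
LSL r4, r6, #2 → r4=10<<2=40
LSR r6, r4, #3 → r6=40>>3=5
MOD r6, r4, #17 → r6=40%17=6
halt.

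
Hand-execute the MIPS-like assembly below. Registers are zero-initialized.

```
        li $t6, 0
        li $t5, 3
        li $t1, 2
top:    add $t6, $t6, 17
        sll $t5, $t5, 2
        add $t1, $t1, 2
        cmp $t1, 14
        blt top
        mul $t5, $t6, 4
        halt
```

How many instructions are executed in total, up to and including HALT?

after li $t6, 0: $t6=0
after li $t5, 3: $t5=3
after li $t1, 2: $t1=2
after add $t6, $t6, 17: $t6=0+17=17
after sll $t5, $t5, 2: $t5=3<<2=12
after add $t1, $t1, 2: $t1=2+2=4
cmp $t1, 14  (cmp 4,14)
blt top: taken
after add $t6, $t6, 17: $t6=17+17=34
after sll $t5, $t5, 2: $t5=12<<2=48
after add $t1, $t1, 2: $t1=4+2=6
cmp $t1, 14  (cmp 6,14)
blt top: taken
after add $t6, $t6, 17: $t6=34+17=51
after sll $t5, $t5, 2: $t5=48<<2=192
after add $t1, $t1, 2: $t1=6+2=8
cmp $t1, 14  (cmp 8,14)
blt top: taken
after add $t6, $t6, 17: $t6=51+17=68
after sll $t5, $t5, 2: $t5=192<<2=768
after add $t1, $t1, 2: $t1=8+2=10
cmp $t1, 14  (cmp 10,14)
blt top: taken
after add $t6, $t6, 17: $t6=68+17=85
after sll $t5, $t5, 2: $t5=768<<2=3072
after add $t1, $t1, 2: $t1=10+2=12
cmp $t1, 14  (cmp 12,14)
blt top: taken
after add $t6, $t6, 17: $t6=85+17=102
after sll $t5, $t5, 2: $t5=3072<<2=12288
after add $t1, $t1, 2: $t1=12+2=14
cmp $t1, 14  (cmp 14,14)
blt top: not taken
after mul $t5, $t6, 4: $t5=102*4=408
halt.
Total executed instructions: 35.

35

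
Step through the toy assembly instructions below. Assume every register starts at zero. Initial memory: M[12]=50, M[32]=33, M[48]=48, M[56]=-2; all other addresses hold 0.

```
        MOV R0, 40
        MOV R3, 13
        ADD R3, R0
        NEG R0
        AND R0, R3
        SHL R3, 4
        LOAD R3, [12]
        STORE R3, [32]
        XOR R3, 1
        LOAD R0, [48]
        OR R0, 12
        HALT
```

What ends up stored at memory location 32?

50

MOV R0, 40 → R0=40
MOV R3, 13 → R3=13
ADD R3, R0 → R3=13+40=53
NEG R0 → R0=-(40)=-40
AND R0, R3 → R0=(-40)&53=16
SHL R3, 4 → R3=53<<4=848
LOAD R3, [12] → R3=M[12]=50
STORE R3, [32] → M[32]=50
XOR R3, 1 → R3=50^1=51
LOAD R0, [48] → R0=M[48]=48
OR R0, 12 → R0=48|12=60
halt.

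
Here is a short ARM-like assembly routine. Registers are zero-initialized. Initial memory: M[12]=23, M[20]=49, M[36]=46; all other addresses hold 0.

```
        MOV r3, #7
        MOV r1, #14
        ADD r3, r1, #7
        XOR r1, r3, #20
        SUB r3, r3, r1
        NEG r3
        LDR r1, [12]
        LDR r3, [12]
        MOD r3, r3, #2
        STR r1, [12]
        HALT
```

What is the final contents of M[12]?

23

after MOV r3, #7: r3=7
after MOV r1, #14: r1=14
after ADD r3, r1, #7: r3=14+7=21
after XOR r1, r3, #20: r1=21^20=1
after SUB r3, r3, r1: r3=21-1=20
after NEG r3: r3=-(20)=-20
after LDR r1, [12]: r1=M[12]=23
after LDR r3, [12]: r3=M[12]=23
after MOD r3, r3, #2: r3=23%2=1
STR r1, [12] → M[12]=23
halt.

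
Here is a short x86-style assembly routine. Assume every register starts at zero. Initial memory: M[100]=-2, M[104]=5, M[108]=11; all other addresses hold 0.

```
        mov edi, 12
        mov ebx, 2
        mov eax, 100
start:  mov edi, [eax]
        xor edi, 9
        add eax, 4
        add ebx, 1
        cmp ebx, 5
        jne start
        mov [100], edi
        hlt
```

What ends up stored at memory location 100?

edi=12
ebx=2
eax=100
edi=M[100]=-2
edi=(-2)^9=-9
eax=100+4=104
ebx=2+1=3
cmp ebx, 5  (cmp 3,5)
jne start: taken
edi=M[104]=5
edi=5^9=12
eax=104+4=108
ebx=3+1=4
cmp ebx, 5  (cmp 4,5)
jne start: taken
edi=M[108]=11
edi=11^9=2
eax=108+4=112
ebx=4+1=5
cmp ebx, 5  (cmp 5,5)
jne start: not taken
mov [100], edi → M[100]=2
halt.

2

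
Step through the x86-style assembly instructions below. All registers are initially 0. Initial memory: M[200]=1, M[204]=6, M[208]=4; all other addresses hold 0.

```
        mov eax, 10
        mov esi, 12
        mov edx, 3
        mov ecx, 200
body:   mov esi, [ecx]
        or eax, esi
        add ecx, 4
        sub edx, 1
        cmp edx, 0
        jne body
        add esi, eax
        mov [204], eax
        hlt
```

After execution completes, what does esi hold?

19

after mov eax, 10: eax=10
after mov esi, 12: esi=12
after mov edx, 3: edx=3
after mov ecx, 200: ecx=200
after mov esi, [ecx]: esi=M[200]=1
after or eax, esi: eax=10|1=11
after add ecx, 4: ecx=200+4=204
after sub edx, 1: edx=3-1=2
cmp edx, 0  (cmp 2,0)
jne body: taken
after mov esi, [ecx]: esi=M[204]=6
after or eax, esi: eax=11|6=15
after add ecx, 4: ecx=204+4=208
after sub edx, 1: edx=2-1=1
cmp edx, 0  (cmp 1,0)
jne body: taken
after mov esi, [ecx]: esi=M[208]=4
after or eax, esi: eax=15|4=15
after add ecx, 4: ecx=208+4=212
after sub edx, 1: edx=1-1=0
cmp edx, 0  (cmp 0,0)
jne body: not taken
after add esi, eax: esi=4+15=19
mov [204], eax → M[204]=15
halt.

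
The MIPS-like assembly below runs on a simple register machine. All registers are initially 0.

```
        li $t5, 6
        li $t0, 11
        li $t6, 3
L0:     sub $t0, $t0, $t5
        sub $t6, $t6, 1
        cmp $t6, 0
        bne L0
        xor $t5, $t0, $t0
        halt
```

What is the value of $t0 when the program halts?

-7

after li $t5, 6: $t5=6
after li $t0, 11: $t0=11
after li $t6, 3: $t6=3
after sub $t0, $t0, $t5: $t0=11-6=5
after sub $t6, $t6, 1: $t6=3-1=2
cmp $t6, 0  (cmp 2,0)
bne L0: taken
after sub $t0, $t0, $t5: $t0=5-6=-1
after sub $t6, $t6, 1: $t6=2-1=1
cmp $t6, 0  (cmp 1,0)
bne L0: taken
after sub $t0, $t0, $t5: $t0=(-1)-6=-7
after sub $t6, $t6, 1: $t6=1-1=0
cmp $t6, 0  (cmp 0,0)
bne L0: not taken
after xor $t5, $t0, $t0: $t5=(-7)^(-7)=0
halt.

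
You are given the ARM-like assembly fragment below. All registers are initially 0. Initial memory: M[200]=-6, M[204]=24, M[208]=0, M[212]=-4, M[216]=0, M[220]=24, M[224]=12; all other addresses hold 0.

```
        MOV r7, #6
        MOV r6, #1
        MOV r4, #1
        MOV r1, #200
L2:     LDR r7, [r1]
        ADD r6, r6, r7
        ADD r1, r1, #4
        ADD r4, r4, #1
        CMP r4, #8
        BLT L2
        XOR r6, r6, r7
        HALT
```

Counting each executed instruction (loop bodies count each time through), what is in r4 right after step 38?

after MOV r7, #6: r7=6
after MOV r6, #1: r6=1
after MOV r4, #1: r4=1
after MOV r1, #200: r1=200
after LDR r7, [r1]: r7=M[200]=-6
after ADD r6, r6, r7: r6=1+(-6)=-5
after ADD r1, r1, #4: r1=200+4=204
after ADD r4, r4, #1: r4=1+1=2
CMP r4, #8  (cmp 2,8)
BLT L2: taken
after LDR r7, [r1]: r7=M[204]=24
after ADD r6, r6, r7: r6=(-5)+24=19
after ADD r1, r1, #4: r1=204+4=208
after ADD r4, r4, #1: r4=2+1=3
CMP r4, #8  (cmp 3,8)
BLT L2: taken
after LDR r7, [r1]: r7=M[208]=0
after ADD r6, r6, r7: r6=19+0=19
after ADD r1, r1, #4: r1=208+4=212
after ADD r4, r4, #1: r4=3+1=4
CMP r4, #8  (cmp 4,8)
BLT L2: taken
after LDR r7, [r1]: r7=M[212]=-4
after ADD r6, r6, r7: r6=19+(-4)=15
after ADD r1, r1, #4: r1=212+4=216
after ADD r4, r4, #1: r4=4+1=5
CMP r4, #8  (cmp 5,8)
BLT L2: taken
after LDR r7, [r1]: r7=M[216]=0
after ADD r6, r6, r7: r6=15+0=15
after ADD r1, r1, #4: r1=216+4=220
after ADD r4, r4, #1: r4=5+1=6
CMP r4, #8  (cmp 6,8)
BLT L2: taken
after LDR r7, [r1]: r7=M[220]=24
after ADD r6, r6, r7: r6=15+24=39
after ADD r1, r1, #4: r1=220+4=224
after ADD r4, r4, #1: r4=6+1=7
After step 38: r4 = 7.

7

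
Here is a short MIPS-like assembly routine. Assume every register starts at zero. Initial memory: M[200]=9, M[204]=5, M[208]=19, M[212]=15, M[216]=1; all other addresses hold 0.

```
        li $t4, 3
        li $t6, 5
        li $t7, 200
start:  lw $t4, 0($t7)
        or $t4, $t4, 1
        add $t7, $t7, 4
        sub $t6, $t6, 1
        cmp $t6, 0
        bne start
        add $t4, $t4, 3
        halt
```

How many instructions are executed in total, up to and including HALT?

after li $t4, 3: $t4=3
after li $t6, 5: $t6=5
after li $t7, 200: $t7=200
after lw $t4, 0($t7): $t4=M[200]=9
after or $t4, $t4, 1: $t4=9|1=9
after add $t7, $t7, 4: $t7=200+4=204
after sub $t6, $t6, 1: $t6=5-1=4
cmp $t6, 0  (cmp 4,0)
bne start: taken
after lw $t4, 0($t7): $t4=M[204]=5
after or $t4, $t4, 1: $t4=5|1=5
after add $t7, $t7, 4: $t7=204+4=208
after sub $t6, $t6, 1: $t6=4-1=3
cmp $t6, 0  (cmp 3,0)
bne start: taken
after lw $t4, 0($t7): $t4=M[208]=19
after or $t4, $t4, 1: $t4=19|1=19
after add $t7, $t7, 4: $t7=208+4=212
after sub $t6, $t6, 1: $t6=3-1=2
cmp $t6, 0  (cmp 2,0)
bne start: taken
after lw $t4, 0($t7): $t4=M[212]=15
after or $t4, $t4, 1: $t4=15|1=15
after add $t7, $t7, 4: $t7=212+4=216
after sub $t6, $t6, 1: $t6=2-1=1
cmp $t6, 0  (cmp 1,0)
bne start: taken
after lw $t4, 0($t7): $t4=M[216]=1
after or $t4, $t4, 1: $t4=1|1=1
after add $t7, $t7, 4: $t7=216+4=220
after sub $t6, $t6, 1: $t6=1-1=0
cmp $t6, 0  (cmp 0,0)
bne start: not taken
after add $t4, $t4, 3: $t4=1+3=4
halt.
Total executed instructions: 35.

35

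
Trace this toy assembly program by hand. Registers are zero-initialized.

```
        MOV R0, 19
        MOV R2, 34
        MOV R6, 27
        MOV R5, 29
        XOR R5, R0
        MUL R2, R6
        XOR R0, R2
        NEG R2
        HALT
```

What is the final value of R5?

14

after MOV R0, 19: R0=19
after MOV R2, 34: R2=34
after MOV R6, 27: R6=27
after MOV R5, 29: R5=29
after XOR R5, R0: R5=29^19=14
after MUL R2, R6: R2=34*27=918
after XOR R0, R2: R0=19^918=901
after NEG R2: R2=-(918)=-918
halt.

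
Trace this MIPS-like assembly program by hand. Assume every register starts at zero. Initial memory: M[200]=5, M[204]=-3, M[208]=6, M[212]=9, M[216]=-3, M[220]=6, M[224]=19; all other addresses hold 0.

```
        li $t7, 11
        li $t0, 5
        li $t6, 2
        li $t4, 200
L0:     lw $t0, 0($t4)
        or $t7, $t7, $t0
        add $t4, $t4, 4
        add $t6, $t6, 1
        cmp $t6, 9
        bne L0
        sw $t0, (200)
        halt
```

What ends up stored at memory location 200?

$t7=11
$t0=5
$t6=2
$t4=200
$t0=M[200]=5
$t7=11|5=15
$t4=200+4=204
$t6=2+1=3
cmp $t6, 9  (cmp 3,9)
bne L0: taken
$t0=M[204]=-3
$t7=15|(-3)=-1
$t4=204+4=208
$t6=3+1=4
cmp $t6, 9  (cmp 4,9)
bne L0: taken
$t0=M[208]=6
$t7=(-1)|6=-1
$t4=208+4=212
$t6=4+1=5
cmp $t6, 9  (cmp 5,9)
bne L0: taken
$t0=M[212]=9
$t7=(-1)|9=-1
$t4=212+4=216
$t6=5+1=6
cmp $t6, 9  (cmp 6,9)
bne L0: taken
$t0=M[216]=-3
$t7=(-1)|(-3)=-1
$t4=216+4=220
$t6=6+1=7
cmp $t6, 9  (cmp 7,9)
bne L0: taken
$t0=M[220]=6
$t7=(-1)|6=-1
$t4=220+4=224
$t6=7+1=8
cmp $t6, 9  (cmp 8,9)
bne L0: taken
$t0=M[224]=19
$t7=(-1)|19=-1
$t4=224+4=228
$t6=8+1=9
cmp $t6, 9  (cmp 9,9)
bne L0: not taken
sw $t0, (200) → M[200]=19
halt.

19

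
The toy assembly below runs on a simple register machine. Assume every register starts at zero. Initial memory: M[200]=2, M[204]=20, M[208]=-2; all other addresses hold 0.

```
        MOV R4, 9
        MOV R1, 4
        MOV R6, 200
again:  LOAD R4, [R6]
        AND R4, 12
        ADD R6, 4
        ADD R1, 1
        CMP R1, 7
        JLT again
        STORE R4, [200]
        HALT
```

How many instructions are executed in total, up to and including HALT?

R4=9
R1=4
R6=200
R4=M[200]=2
R4=2&12=0
R6=200+4=204
R1=4+1=5
CMP R1, 7  (cmp 5,7)
JLT again: taken
R4=M[204]=20
R4=20&12=4
R6=204+4=208
R1=5+1=6
CMP R1, 7  (cmp 6,7)
JLT again: taken
R4=M[208]=-2
R4=(-2)&12=12
R6=208+4=212
R1=6+1=7
CMP R1, 7  (cmp 7,7)
JLT again: not taken
STORE R4, [200] → M[200]=12
halt.
Total executed instructions: 23.

23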